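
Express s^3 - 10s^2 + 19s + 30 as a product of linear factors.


Try integer roots (divisors of 30). s=6: p(6)=0.
Divide out (s - 6): quotient is s^2 - 4s - 5.
Factor the quadratic: (s + 1)(s - 5)
Result: (s - 6)(s + 1)(s - 5)


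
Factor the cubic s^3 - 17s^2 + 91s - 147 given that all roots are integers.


Try integer roots (divisors of -147). s=7: p(7)=0.
Divide out (s - 7): quotient is s^2 - 10s + 21.
Factor the quadratic: (s - 7)(s - 3)
Result: (s - 7)(s - 7)(s - 3)


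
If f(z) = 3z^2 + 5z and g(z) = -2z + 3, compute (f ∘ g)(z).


Substitute g(z) into f:
f(g(z)) = 3*(-2z + 3)^2 + 5*(-2z + 3)
(-2z + 3)^2 = 4z^2 - 12z + 9
Expand and combine: 12z^2 - 46z + 42


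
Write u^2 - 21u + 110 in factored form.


Roots satisfy r1 + r2 = -b/a = 21 and r1*r2 = c/a = 110.
So r1 = 11, r2 = 10.
u^2 - 21u + 110 = (u - r1)(u - r2) = (u - 11)(u - 10)


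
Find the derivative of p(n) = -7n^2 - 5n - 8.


Apply the power rule term by term:
  d/dn(-7n^2) = -14n
  d/dn(-5n) = -5
  d/dn(-8) = 0
p'(n) = -14n - 5


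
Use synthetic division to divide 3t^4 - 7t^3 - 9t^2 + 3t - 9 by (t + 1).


Synthetic division with c = -1. Coefficients: 3, -7, -9, 3, -9
Bring down 3.
  3 * -1 = -3; -3 - 7 = -10
  -10 * -1 = 10; 10 - 9 = 1
  1 * -1 = -1; -1 + 3 = 2
  2 * -1 = -2; -2 - 9 = -11
Quotient: 3t^3 - 10t^2 + t + 2, Remainder: -11


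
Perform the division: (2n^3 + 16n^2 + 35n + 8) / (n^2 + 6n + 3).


(2n^3 + 16n^2 + 35n + 8) / (n^2 + 6n + 3)
Step 1: 2n * (n^2 + 6n + 3) = 2n^3 + 12n^2 + 6n; subtract.
Step 2: 4 * (n^2 + 6n + 3) = 4n^2 + 24n + 12; subtract.
Quotient: 2n + 4, Remainder: 5n - 4


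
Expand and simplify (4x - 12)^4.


Expand (4x - 12)^4 by repeated multiplication:
  (4x - 12)^2 = 16x^2 - 96x + 144
  (4x - 12)^3 = 64x^3 - 576x^2 + 1728x - 1728
= 256x^4 - 3072x^3 + 13824x^2 - 27648x + 20736


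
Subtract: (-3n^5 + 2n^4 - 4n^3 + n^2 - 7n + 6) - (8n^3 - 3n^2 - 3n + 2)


Distribute the minus sign:
  (-3n^5 + 2n^4 - 4n^3 + n^2 - 7n + 6)
- (8n^3 - 3n^2 - 3n + 2)
Negate second polynomial: -8n^3 + 3n^2 + 3n - 2
Add: -3n^5 + 2n^4 - 12n^3 + 4n^2 - 4n + 4


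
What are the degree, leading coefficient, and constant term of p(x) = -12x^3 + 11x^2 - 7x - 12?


Highest power of x is 3, with coefficient -12. Constant term is -12.
Degree = 3, leading coefficient = -12, constant term = -12


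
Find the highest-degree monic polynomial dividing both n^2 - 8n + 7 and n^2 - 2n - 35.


Factor each:
  n^2 - 8n + 7 = (n - 7)(n - 1)
  n^2 - 2n - 35 = (n - 7)(n + 5)
Common monic factor: n - 7


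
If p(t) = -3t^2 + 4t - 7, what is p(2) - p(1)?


p(2) = -11
p(1) = -6
p(2) - p(1) = -11 + 6 = -5


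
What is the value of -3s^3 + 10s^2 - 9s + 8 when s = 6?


Using direct substitution:
  -3 * (6)^3 = -648
  10 * (6)^2 = 360
  -9 * (6)^1 = -54
  constant: 8
Sum = -648 + 360 - 54 + 8 = -334


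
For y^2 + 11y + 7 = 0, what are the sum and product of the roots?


For ay^2+by+c=0: sum = -b/a, product = c/a.
a=1, b=11, c=7
Sum = -(11)/1 = -11
Product = (7)/1 = 7


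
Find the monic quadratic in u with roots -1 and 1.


p(u) = (u + 1)(u - 1)
Expand: u^2 - 1


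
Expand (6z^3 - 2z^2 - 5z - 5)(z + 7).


Distribute each term of the first polynomial:
  (6z^3)(z + 7) = 6z^4 + 42z^3
  (-2z^2)(z + 7) = -2z^3 - 14z^2
  (-5z)(z + 7) = -5z^2 - 35z
  (-5)(z + 7) = -5z - 35
Sum: 6z^4 + 40z^3 - 19z^2 - 40z - 35


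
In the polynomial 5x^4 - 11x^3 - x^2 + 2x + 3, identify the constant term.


Read off the constant term: 3


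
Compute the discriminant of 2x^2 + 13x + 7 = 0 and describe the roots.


D = b^2 - 4ac = (13)^2 - 4(2)(7) = 169 - 56 = 113
Since D > 0: two distinct irrational roots


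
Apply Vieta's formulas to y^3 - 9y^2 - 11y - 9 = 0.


Monic cubic y^3+by^2+cy+d=0: sum=-b, pairwise sum=c, product=-d.
b=-9, c=-11, d=-9
r1+r2+r3 = 9
r1r2+r1r3+r2r3 = -11
r1r2r3 = 9


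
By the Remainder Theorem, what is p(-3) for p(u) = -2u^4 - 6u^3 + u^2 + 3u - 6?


By the Remainder Theorem, the remainder equals p(-3):
  -2*(-3)^4 = -162
  -6*(-3)^3 = 162
  1*(-3)^2 = 9
  3*(-3)^1 = -9
  constant: -6
Sum: -162 + 162 + 9 - 9 - 6 = -6


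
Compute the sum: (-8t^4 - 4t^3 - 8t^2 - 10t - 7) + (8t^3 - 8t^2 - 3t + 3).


Align terms by degree and add:
  -8t^4 - 4t^3 - 8t^2 - 10t - 7
+ 8t^3 - 8t^2 - 3t + 3
= -8t^4 + 4t^3 - 16t^2 - 13t - 4


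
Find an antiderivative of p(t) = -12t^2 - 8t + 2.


Reverse power rule on each term:
  ∫ -12t^2 dt = -4t^3
  ∫ -8t dt = -4t^2
  ∫ 2 dt = 2t
F(t) = -4t^3 - 4t^2 + 2t + C


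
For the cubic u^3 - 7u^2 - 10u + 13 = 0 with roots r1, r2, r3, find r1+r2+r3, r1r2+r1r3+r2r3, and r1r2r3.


Monic cubic u^3+bu^2+cu+d=0: sum=-b, pairwise sum=c, product=-d.
b=-7, c=-10, d=13
r1+r2+r3 = 7
r1r2+r1r3+r2r3 = -10
r1r2r3 = -13


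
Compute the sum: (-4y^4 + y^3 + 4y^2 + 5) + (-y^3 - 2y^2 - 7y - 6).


Align terms by degree and add:
  -4y^4 + y^3 + 4y^2 + 5
  -y^3 - 2y^2 - 7y - 6
= -4y^4 + 2y^2 - 7y - 1


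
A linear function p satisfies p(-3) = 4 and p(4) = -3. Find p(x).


p(x) = mx + b. Using p(-3)=4, p(4)=-3:
m = (4 + 3)/(-3 - 4) = 7/-7 = -1
b = 4 - m*(-3) = 4 - 3 = 1
p(x) = -x + 1


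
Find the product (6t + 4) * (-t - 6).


Distribute each term of the first polynomial:
  (6t)(-t - 6) = -6t^2 - 36t
  (4)(-t - 6) = -4t - 24
Sum: -6t^2 - 40t - 24


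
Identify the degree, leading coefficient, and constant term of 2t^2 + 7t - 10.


Highest power of t is 2, with coefficient 2. Constant term is -10.
Degree = 2, leading coefficient = 2, constant term = -10


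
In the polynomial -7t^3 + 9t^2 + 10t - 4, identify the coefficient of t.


Read off the coefficient of t: 10


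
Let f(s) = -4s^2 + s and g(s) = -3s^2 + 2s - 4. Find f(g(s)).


Substitute g(s) into f:
f(g(s)) = -4*(-3s^2 + 2s - 4)^2 + 1*(-3s^2 + 2s - 4)
(-3s^2 + 2s - 4)^2 = 9s^4 - 12s^3 + 28s^2 - 16s + 16
Expand and combine: -36s^4 + 48s^3 - 115s^2 + 66s - 68


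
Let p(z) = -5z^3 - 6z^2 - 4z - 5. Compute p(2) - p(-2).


p(2) = -77
p(-2) = 19
p(2) - p(-2) = -77 - 19 = -96


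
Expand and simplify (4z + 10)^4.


Expand (4z + 10)^4 by repeated multiplication:
  (4z + 10)^2 = 16z^2 + 80z + 100
  (4z + 10)^3 = 64z^3 + 480z^2 + 1200z + 1000
= 256z^4 + 2560z^3 + 9600z^2 + 16000z + 10000


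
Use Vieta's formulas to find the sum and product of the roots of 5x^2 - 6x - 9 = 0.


For ax^2+bx+c=0: sum = -b/a, product = c/a.
a=5, b=-6, c=-9
Sum = -(-6)/5 = 6/5
Product = (-9)/5 = -9/5


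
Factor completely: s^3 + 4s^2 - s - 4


Try integer roots (divisors of -4). s=1: p(1)=0.
Divide out (s - 1): quotient is s^2 + 5s + 4.
Factor the quadratic: (s + 1)(s + 4)
Result: (s - 1)(s + 1)(s + 4)


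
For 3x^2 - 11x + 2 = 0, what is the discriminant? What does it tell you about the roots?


D = b^2 - 4ac = (-11)^2 - 4(3)(2) = 121 - 24 = 97
Since D > 0: two distinct irrational roots


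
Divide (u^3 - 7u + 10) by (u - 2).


(u^3 - 7u + 10) / (u - 2)
Step 1: u^2 * (u - 2) = u^3 - 2u^2; subtract.
Step 2: 2u * (u - 2) = 2u^2 - 4u; subtract.
Step 3: -3 * (u - 2) = -3u + 6; subtract.
Quotient: u^2 + 2u - 3, Remainder: 4


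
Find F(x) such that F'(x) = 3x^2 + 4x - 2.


Reverse power rule on each term:
  ∫ 3x^2 dx = x^3
  ∫ 4x dx = 2x^2
  ∫ -2 dx = -2x
F(x) = x^3 + 2x^2 - 2x + C


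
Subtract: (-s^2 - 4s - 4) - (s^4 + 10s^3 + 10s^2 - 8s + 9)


Distribute the minus sign:
  (-s^2 - 4s - 4)
- (s^4 + 10s^3 + 10s^2 - 8s + 9)
Negate second polynomial: -s^4 - 10s^3 - 10s^2 + 8s - 9
Add: -s^4 - 10s^3 - 11s^2 + 4s - 13


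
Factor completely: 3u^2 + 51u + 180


Roots satisfy r1 + r2 = -b/a = -17 and r1*r2 = c/a = 60.
So r1 = -12, r2 = -5.
3u^2 + 51u + 180 = 3(u - r1)(u - r2) = 3(u + 12)(u + 5)


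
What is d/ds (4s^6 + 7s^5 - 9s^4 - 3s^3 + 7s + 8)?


Apply the power rule term by term:
  d/ds(4s^6) = 24s^5
  d/ds(7s^5) = 35s^4
  d/ds(-9s^4) = -36s^3
  d/ds(-3s^3) = -9s^2
  d/ds(7s) = 7
  d/ds(8) = 0
p'(s) = 24s^5 + 35s^4 - 36s^3 - 9s^2 + 7


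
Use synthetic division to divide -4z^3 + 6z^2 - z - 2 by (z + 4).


Synthetic division with c = -4. Coefficients: -4, 6, -1, -2
Bring down -4.
  -4 * -4 = 16; 16 + 6 = 22
  22 * -4 = -88; -88 - 1 = -89
  -89 * -4 = 356; 356 - 2 = 354
Quotient: -4z^2 + 22z - 89, Remainder: 354


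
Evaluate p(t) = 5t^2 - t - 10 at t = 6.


Using direct substitution:
  5 * (6)^2 = 180
  -1 * (6)^1 = -6
  constant: -10
Sum = 180 - 6 - 10 = 164


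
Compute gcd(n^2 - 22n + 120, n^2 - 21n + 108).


Factor each:
  n^2 - 22n + 120 = (n - 12)(n - 10)
  n^2 - 21n + 108 = (n - 12)(n - 9)
Common monic factor: n - 12


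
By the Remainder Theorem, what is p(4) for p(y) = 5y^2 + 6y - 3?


By the Remainder Theorem, the remainder equals p(4):
  5*(4)^2 = 80
  6*(4)^1 = 24
  constant: -3
Sum: 80 + 24 - 3 = 101


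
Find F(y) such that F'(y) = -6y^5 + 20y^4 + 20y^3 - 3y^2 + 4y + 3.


Reverse power rule on each term:
  ∫ -6y^5 dy = -y^6
  ∫ 20y^4 dy = 4y^5
  ∫ 20y^3 dy = 5y^4
  ∫ -3y^2 dy = -y^3
  ∫ 4y dy = 2y^2
  ∫ 3 dy = 3y
F(y) = -y^6 + 4y^5 + 5y^4 - y^3 + 2y^2 + 3y + C


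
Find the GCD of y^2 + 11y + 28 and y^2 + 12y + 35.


Factor each:
  y^2 + 11y + 28 = (y + 7)(y + 4)
  y^2 + 12y + 35 = (y + 7)(y + 5)
Common monic factor: y + 7


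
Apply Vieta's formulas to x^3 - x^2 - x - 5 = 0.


Monic cubic x^3+bx^2+cx+d=0: sum=-b, pairwise sum=c, product=-d.
b=-1, c=-1, d=-5
r1+r2+r3 = 1
r1r2+r1r3+r2r3 = -1
r1r2r3 = 5


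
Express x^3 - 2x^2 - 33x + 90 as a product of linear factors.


Try integer roots (divisors of 90). x=3: p(3)=0.
Divide out (x - 3): quotient is x^2 + x - 30.
Factor the quadratic: (x - 5)(x + 6)
Result: (x - 3)(x - 5)(x + 6)


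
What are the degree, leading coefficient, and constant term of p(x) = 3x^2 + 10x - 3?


Highest power of x is 2, with coefficient 3. Constant term is -3.
Degree = 2, leading coefficient = 3, constant term = -3


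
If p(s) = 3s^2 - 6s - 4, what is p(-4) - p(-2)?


p(-4) = 68
p(-2) = 20
p(-4) - p(-2) = 68 - 20 = 48


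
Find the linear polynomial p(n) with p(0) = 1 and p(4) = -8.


p(n) = mn + b. Using p(0)=1, p(4)=-8:
m = (1 + 8)/(0 - 4) = 9/-4 = -9/4
b = 1 - m*(0) = 1 = 1
p(n) = -(9/4)n + 1


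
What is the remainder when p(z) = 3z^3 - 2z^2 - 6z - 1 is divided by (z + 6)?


By the Remainder Theorem, the remainder equals p(-6):
  3*(-6)^3 = -648
  -2*(-6)^2 = -72
  -6*(-6)^1 = 36
  constant: -1
Sum: -648 - 72 + 36 - 1 = -685


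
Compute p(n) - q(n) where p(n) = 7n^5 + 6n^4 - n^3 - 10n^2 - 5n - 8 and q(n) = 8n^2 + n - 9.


Distribute the minus sign:
  (7n^5 + 6n^4 - n^3 - 10n^2 - 5n - 8)
- (8n^2 + n - 9)
Negate second polynomial: -8n^2 - n + 9
Add: 7n^5 + 6n^4 - n^3 - 18n^2 - 6n + 1


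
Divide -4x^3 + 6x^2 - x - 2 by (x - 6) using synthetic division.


Synthetic division with c = 6. Coefficients: -4, 6, -1, -2
Bring down -4.
  -4 * 6 = -24; -24 + 6 = -18
  -18 * 6 = -108; -108 - 1 = -109
  -109 * 6 = -654; -654 - 2 = -656
Quotient: -4x^2 - 18x - 109, Remainder: -656


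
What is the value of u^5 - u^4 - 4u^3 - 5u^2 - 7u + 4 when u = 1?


Using direct substitution:
  1 * (1)^5 = 1
  -1 * (1)^4 = -1
  -4 * (1)^3 = -4
  -5 * (1)^2 = -5
  -7 * (1)^1 = -7
  constant: 4
Sum = 1 - 1 - 4 - 5 - 7 + 4 = -12


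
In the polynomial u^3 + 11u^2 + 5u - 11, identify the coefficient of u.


Read off the coefficient of u: 5


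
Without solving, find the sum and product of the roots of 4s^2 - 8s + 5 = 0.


For as^2+bs+c=0: sum = -b/a, product = c/a.
a=4, b=-8, c=5
Sum = -(-8)/4 = 2
Product = (5)/4 = 5/4


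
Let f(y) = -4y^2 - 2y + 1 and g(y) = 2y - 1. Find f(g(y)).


Substitute g(y) into f:
f(g(y)) = -4*(2y - 1)^2 + (-2)*(2y - 1) + 1
(2y - 1)^2 = 4y^2 - 4y + 1
Expand and combine: -16y^2 + 12y - 1


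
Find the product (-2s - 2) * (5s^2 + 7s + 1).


Distribute each term of the first polynomial:
  (-2s)(5s^2 + 7s + 1) = -10s^3 - 14s^2 - 2s
  (-2)(5s^2 + 7s + 1) = -10s^2 - 14s - 2
Sum: -10s^3 - 24s^2 - 16s - 2


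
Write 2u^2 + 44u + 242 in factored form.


Roots satisfy r1 + r2 = -b/a = -22 and r1*r2 = c/a = 121.
So r1 = -11, r2 = -11.
2u^2 + 44u + 242 = 2(u - r1)(u - r2) = 2(u + 11)(u + 11)


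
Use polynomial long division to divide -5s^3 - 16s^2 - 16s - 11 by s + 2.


(-5s^3 - 16s^2 - 16s - 11) / (s + 2)
Step 1: -5s^2 * (s + 2) = -5s^3 - 10s^2; subtract.
Step 2: -6s * (s + 2) = -6s^2 - 12s; subtract.
Step 3: -4 * (s + 2) = -4s - 8; subtract.
Quotient: -5s^2 - 6s - 4, Remainder: -3


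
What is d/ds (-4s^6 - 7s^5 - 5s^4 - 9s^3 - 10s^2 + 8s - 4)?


Apply the power rule term by term:
  d/ds(-4s^6) = -24s^5
  d/ds(-7s^5) = -35s^4
  d/ds(-5s^4) = -20s^3
  d/ds(-9s^3) = -27s^2
  d/ds(-10s^2) = -20s
  d/ds(8s) = 8
  d/ds(-4) = 0
p'(s) = -24s^5 - 35s^4 - 20s^3 - 27s^2 - 20s + 8


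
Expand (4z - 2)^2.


Expand (4z - 2)^2 by repeated multiplication:
= 16z^2 - 16z + 4


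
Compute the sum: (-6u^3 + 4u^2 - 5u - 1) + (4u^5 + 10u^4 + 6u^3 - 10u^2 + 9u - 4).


Align terms by degree and add:
  -6u^3 + 4u^2 - 5u - 1
+ 4u^5 + 10u^4 + 6u^3 - 10u^2 + 9u - 4
= 4u^5 + 10u^4 - 6u^2 + 4u - 5


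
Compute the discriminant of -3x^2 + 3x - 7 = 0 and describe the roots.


D = b^2 - 4ac = (3)^2 - 4(-3)(-7) = 9 - 84 = -75
Since D < 0: two complex conjugate roots (no real roots)


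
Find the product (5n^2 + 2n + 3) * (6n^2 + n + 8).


Distribute each term of the first polynomial:
  (5n^2)(6n^2 + n + 8) = 30n^4 + 5n^3 + 40n^2
  (2n)(6n^2 + n + 8) = 12n^3 + 2n^2 + 16n
  (3)(6n^2 + n + 8) = 18n^2 + 3n + 24
Sum: 30n^4 + 17n^3 + 60n^2 + 19n + 24


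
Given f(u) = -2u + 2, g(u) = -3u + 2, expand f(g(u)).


Substitute g(u) into f:
f(g(u)) = -2*(-3u + 2) + 2
Expand and combine: 6u - 2


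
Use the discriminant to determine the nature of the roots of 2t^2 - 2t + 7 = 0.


D = b^2 - 4ac = (-2)^2 - 4(2)(7) = 4 - 56 = -52
Since D < 0: two complex conjugate roots (no real roots)


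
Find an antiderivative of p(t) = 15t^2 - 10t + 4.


Reverse power rule on each term:
  ∫ 15t^2 dt = 5t^3
  ∫ -10t dt = -5t^2
  ∫ 4 dt = 4t
F(t) = 5t^3 - 5t^2 + 4t + C


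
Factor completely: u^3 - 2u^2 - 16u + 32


Try integer roots (divisors of 32). u=4: p(4)=0.
Divide out (u - 4): quotient is u^2 + 2u - 8.
Factor the quadratic: (u + 4)(u - 2)
Result: (u - 4)(u + 4)(u - 2)


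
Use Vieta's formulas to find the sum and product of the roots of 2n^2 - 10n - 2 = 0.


For an^2+bn+c=0: sum = -b/a, product = c/a.
a=2, b=-10, c=-2
Sum = -(-10)/2 = 5
Product = (-2)/2 = -1


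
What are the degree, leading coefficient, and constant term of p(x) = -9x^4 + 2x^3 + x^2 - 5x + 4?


Highest power of x is 4, with coefficient -9. Constant term is 4.
Degree = 4, leading coefficient = -9, constant term = 4


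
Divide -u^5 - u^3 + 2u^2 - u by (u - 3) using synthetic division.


Synthetic division with c = 3. Coefficients: -1, 0, -1, 2, -1, 0
Bring down -1.
  -1 * 3 = -3; -3 + 0 = -3
  -3 * 3 = -9; -9 - 1 = -10
  -10 * 3 = -30; -30 + 2 = -28
  -28 * 3 = -84; -84 - 1 = -85
  -85 * 3 = -255; -255 + 0 = -255
Quotient: -u^4 - 3u^3 - 10u^2 - 28u - 85, Remainder: -255


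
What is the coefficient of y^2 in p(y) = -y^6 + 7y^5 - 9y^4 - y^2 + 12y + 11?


Read off the coefficient of y^2: -1


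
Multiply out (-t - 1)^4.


Expand (-t - 1)^4 by repeated multiplication:
  (-t - 1)^2 = t^2 + 2t + 1
  (-t - 1)^3 = -t^3 - 3t^2 - 3t - 1
= t^4 + 4t^3 + 6t^2 + 4t + 1


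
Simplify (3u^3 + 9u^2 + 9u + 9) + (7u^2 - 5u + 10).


Align terms by degree and add:
  3u^3 + 9u^2 + 9u + 9
+ 7u^2 - 5u + 10
= 3u^3 + 16u^2 + 4u + 19


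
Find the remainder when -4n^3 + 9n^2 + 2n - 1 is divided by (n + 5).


By the Remainder Theorem, the remainder equals p(-5):
  -4*(-5)^3 = 500
  9*(-5)^2 = 225
  2*(-5)^1 = -10
  constant: -1
Sum: 500 + 225 - 10 - 1 = 714


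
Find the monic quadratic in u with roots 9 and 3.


p(u) = (u - 9)(u - 3)
Expand: u^2 - 12u + 27


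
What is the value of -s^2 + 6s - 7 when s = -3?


Using direct substitution:
  -1 * (-3)^2 = -9
  6 * (-3)^1 = -18
  constant: -7
Sum = -9 - 18 - 7 = -34


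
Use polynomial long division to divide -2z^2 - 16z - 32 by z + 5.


(-2z^2 - 16z - 32) / (z + 5)
Step 1: -2z * (z + 5) = -2z^2 - 10z; subtract.
Step 2: -6 * (z + 5) = -6z - 30; subtract.
Quotient: -2z - 6, Remainder: -2


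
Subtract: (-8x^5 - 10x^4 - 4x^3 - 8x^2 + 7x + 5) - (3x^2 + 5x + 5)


Distribute the minus sign:
  (-8x^5 - 10x^4 - 4x^3 - 8x^2 + 7x + 5)
- (3x^2 + 5x + 5)
Negate second polynomial: -3x^2 - 5x - 5
Add: -8x^5 - 10x^4 - 4x^3 - 11x^2 + 2x


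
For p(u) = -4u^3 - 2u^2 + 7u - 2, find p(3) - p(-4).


p(3) = -107
p(-4) = 194
p(3) - p(-4) = -107 - 194 = -301


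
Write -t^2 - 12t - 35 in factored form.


Roots satisfy r1 + r2 = -b/a = -12 and r1*r2 = c/a = 35.
So r1 = -7, r2 = -5.
-t^2 - 12t - 35 = -(t - r1)(t - r2) = -(t + 7)(t + 5)


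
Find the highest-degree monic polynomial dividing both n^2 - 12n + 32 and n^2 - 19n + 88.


Factor each:
  n^2 - 12n + 32 = (n - 8)(n - 4)
  n^2 - 19n + 88 = (n - 8)(n - 11)
Common monic factor: n - 8


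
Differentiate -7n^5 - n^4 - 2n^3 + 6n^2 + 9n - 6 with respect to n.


Apply the power rule term by term:
  d/dn(-7n^5) = -35n^4
  d/dn(-n^4) = -4n^3
  d/dn(-2n^3) = -6n^2
  d/dn(6n^2) = 12n
  d/dn(9n) = 9
  d/dn(-6) = 0
p'(n) = -35n^4 - 4n^3 - 6n^2 + 12n + 9


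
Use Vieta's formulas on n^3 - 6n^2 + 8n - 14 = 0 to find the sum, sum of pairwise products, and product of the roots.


Monic cubic n^3+bn^2+cn+d=0: sum=-b, pairwise sum=c, product=-d.
b=-6, c=8, d=-14
r1+r2+r3 = 6
r1r2+r1r3+r2r3 = 8
r1r2r3 = 14


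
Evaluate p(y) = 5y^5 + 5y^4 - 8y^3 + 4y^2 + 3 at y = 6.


Using direct substitution:
  5 * (6)^5 = 38880
  5 * (6)^4 = 6480
  -8 * (6)^3 = -1728
  4 * (6)^2 = 144
  0 * (6)^1 = 0
  constant: 3
Sum = 38880 + 6480 - 1728 + 144 + 0 + 3 = 43779


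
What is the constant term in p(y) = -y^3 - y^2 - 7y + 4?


Read off the constant term: 4


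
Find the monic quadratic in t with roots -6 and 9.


p(t) = (t + 6)(t - 9)
Expand: t^2 - 3t - 54


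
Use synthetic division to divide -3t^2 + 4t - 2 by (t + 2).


Synthetic division with c = -2. Coefficients: -3, 4, -2
Bring down -3.
  -3 * -2 = 6; 6 + 4 = 10
  10 * -2 = -20; -20 - 2 = -22
Quotient: -3t + 10, Remainder: -22


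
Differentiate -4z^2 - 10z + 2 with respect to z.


Apply the power rule term by term:
  d/dz(-4z^2) = -8z
  d/dz(-10z) = -10
  d/dz(2) = 0
p'(z) = -8z - 10


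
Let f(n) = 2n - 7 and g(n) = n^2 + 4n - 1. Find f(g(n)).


Substitute g(n) into f:
f(g(n)) = 2*(n^2 + 4n - 1) + (-7)
Expand and combine: 2n^2 + 8n - 9


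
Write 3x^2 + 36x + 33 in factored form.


Roots satisfy r1 + r2 = -b/a = -12 and r1*r2 = c/a = 11.
So r1 = -11, r2 = -1.
3x^2 + 36x + 33 = 3(x - r1)(x - r2) = 3(x + 11)(x + 1)


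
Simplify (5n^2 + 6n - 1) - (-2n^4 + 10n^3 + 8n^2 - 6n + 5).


Distribute the minus sign:
  (5n^2 + 6n - 1)
- (-2n^4 + 10n^3 + 8n^2 - 6n + 5)
Negate second polynomial: 2n^4 - 10n^3 - 8n^2 + 6n - 5
Add: 2n^4 - 10n^3 - 3n^2 + 12n - 6


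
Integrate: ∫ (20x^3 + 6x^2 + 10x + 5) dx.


Reverse power rule on each term:
  ∫ 20x^3 dx = 5x^4
  ∫ 6x^2 dx = 2x^3
  ∫ 10x dx = 5x^2
  ∫ 5 dx = 5x
F(x) = 5x^4 + 2x^3 + 5x^2 + 5x + C


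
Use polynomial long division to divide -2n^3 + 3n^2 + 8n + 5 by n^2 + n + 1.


(-2n^3 + 3n^2 + 8n + 5) / (n^2 + n + 1)
Step 1: -2n * (n^2 + n + 1) = -2n^3 - 2n^2 - 2n; subtract.
Step 2: 5 * (n^2 + n + 1) = 5n^2 + 5n + 5; subtract.
Quotient: -2n + 5, Remainder: 5n


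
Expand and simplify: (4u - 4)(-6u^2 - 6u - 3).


Distribute each term of the first polynomial:
  (4u)(-6u^2 - 6u - 3) = -24u^3 - 24u^2 - 12u
  (-4)(-6u^2 - 6u - 3) = 24u^2 + 24u + 12
Sum: -24u^3 + 12u + 12


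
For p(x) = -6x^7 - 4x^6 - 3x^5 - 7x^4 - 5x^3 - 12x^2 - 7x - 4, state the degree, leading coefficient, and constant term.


Highest power of x is 7, with coefficient -6. Constant term is -4.
Degree = 7, leading coefficient = -6, constant term = -4


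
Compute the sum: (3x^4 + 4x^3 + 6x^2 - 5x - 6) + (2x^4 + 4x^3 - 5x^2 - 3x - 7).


Align terms by degree and add:
  3x^4 + 4x^3 + 6x^2 - 5x - 6
+ 2x^4 + 4x^3 - 5x^2 - 3x - 7
= 5x^4 + 8x^3 + x^2 - 8x - 13


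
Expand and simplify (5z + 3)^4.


Expand (5z + 3)^4 by repeated multiplication:
  (5z + 3)^2 = 25z^2 + 30z + 9
  (5z + 3)^3 = 125z^3 + 225z^2 + 135z + 27
= 625z^4 + 1500z^3 + 1350z^2 + 540z + 81


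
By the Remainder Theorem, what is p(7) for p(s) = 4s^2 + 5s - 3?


By the Remainder Theorem, the remainder equals p(7):
  4*(7)^2 = 196
  5*(7)^1 = 35
  constant: -3
Sum: 196 + 35 - 3 = 228


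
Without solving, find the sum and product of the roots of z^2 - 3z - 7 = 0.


For az^2+bz+c=0: sum = -b/a, product = c/a.
a=1, b=-3, c=-7
Sum = -(-3)/1 = 3
Product = (-7)/1 = -7


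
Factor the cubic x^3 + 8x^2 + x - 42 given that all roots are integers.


Try integer roots (divisors of -42). x=2: p(2)=0.
Divide out (x - 2): quotient is x^2 + 10x + 21.
Factor the quadratic: (x + 3)(x + 7)
Result: (x - 2)(x + 3)(x + 7)


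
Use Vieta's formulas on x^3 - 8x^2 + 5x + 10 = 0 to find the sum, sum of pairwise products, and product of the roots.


Monic cubic x^3+bx^2+cx+d=0: sum=-b, pairwise sum=c, product=-d.
b=-8, c=5, d=10
r1+r2+r3 = 8
r1r2+r1r3+r2r3 = 5
r1r2r3 = -10


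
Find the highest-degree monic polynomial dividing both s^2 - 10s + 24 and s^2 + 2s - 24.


Factor each:
  s^2 - 10s + 24 = (s - 4)(s - 6)
  s^2 + 2s - 24 = (s - 4)(s + 6)
Common monic factor: s - 4


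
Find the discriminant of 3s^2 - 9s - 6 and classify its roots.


D = b^2 - 4ac = (-9)^2 - 4(3)(-6) = 81 + 72 = 153
Since D > 0: two distinct irrational roots


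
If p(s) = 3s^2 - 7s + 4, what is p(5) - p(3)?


p(5) = 44
p(3) = 10
p(5) - p(3) = 44 - 10 = 34


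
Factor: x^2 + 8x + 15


Roots satisfy r1 + r2 = -b/a = -8 and r1*r2 = c/a = 15.
So r1 = -5, r2 = -3.
x^2 + 8x + 15 = (x - r1)(x - r2) = (x + 5)(x + 3)


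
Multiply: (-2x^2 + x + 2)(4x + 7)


Distribute each term of the first polynomial:
  (-2x^2)(4x + 7) = -8x^3 - 14x^2
  (x)(4x + 7) = 4x^2 + 7x
  (2)(4x + 7) = 8x + 14
Sum: -8x^3 - 10x^2 + 15x + 14


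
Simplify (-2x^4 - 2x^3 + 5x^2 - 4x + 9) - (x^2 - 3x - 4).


Distribute the minus sign:
  (-2x^4 - 2x^3 + 5x^2 - 4x + 9)
- (x^2 - 3x - 4)
Negate second polynomial: -x^2 + 3x + 4
Add: -2x^4 - 2x^3 + 4x^2 - x + 13


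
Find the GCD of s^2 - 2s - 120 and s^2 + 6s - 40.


Factor each:
  s^2 - 2s - 120 = (s + 10)(s - 12)
  s^2 + 6s - 40 = (s + 10)(s - 4)
Common monic factor: s + 10


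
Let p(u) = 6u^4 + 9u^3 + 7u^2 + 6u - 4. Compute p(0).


Using direct substitution:
  6 * (0)^4 = 0
  9 * (0)^3 = 0
  7 * (0)^2 = 0
  6 * (0)^1 = 0
  constant: -4
Sum = 0 + 0 + 0 + 0 - 4 = -4


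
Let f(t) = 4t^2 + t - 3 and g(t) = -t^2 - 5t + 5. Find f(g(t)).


Substitute g(t) into f:
f(g(t)) = 4*(-t^2 - 5t + 5)^2 + 1*(-t^2 - 5t + 5) + (-3)
(-t^2 - 5t + 5)^2 = t^4 + 10t^3 + 15t^2 - 50t + 25
Expand and combine: 4t^4 + 40t^3 + 59t^2 - 205t + 102


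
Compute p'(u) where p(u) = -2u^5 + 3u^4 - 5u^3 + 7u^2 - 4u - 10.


Apply the power rule term by term:
  d/du(-2u^5) = -10u^4
  d/du(3u^4) = 12u^3
  d/du(-5u^3) = -15u^2
  d/du(7u^2) = 14u
  d/du(-4u) = -4
  d/du(-10) = 0
p'(u) = -10u^4 + 12u^3 - 15u^2 + 14u - 4


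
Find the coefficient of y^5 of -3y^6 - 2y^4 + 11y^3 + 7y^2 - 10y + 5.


Read off the coefficient of y^5: 0


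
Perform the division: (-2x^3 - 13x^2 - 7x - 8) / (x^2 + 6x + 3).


(-2x^3 - 13x^2 - 7x - 8) / (x^2 + 6x + 3)
Step 1: -2x * (x^2 + 6x + 3) = -2x^3 - 12x^2 - 6x; subtract.
Step 2: -1 * (x^2 + 6x + 3) = -x^2 - 6x - 3; subtract.
Quotient: -2x - 1, Remainder: 5x - 5


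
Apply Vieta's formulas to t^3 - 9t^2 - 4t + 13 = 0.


Monic cubic t^3+bt^2+ct+d=0: sum=-b, pairwise sum=c, product=-d.
b=-9, c=-4, d=13
r1+r2+r3 = 9
r1r2+r1r3+r2r3 = -4
r1r2r3 = -13


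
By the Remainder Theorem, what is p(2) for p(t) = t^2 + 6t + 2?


By the Remainder Theorem, the remainder equals p(2):
  1*(2)^2 = 4
  6*(2)^1 = 12
  constant: 2
Sum: 4 + 12 + 2 = 18


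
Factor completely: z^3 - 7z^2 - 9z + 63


Try integer roots (divisors of 63). z=7: p(7)=0.
Divide out (z - 7): quotient is z^2 - 9.
Factor the quadratic: (z + 3)(z - 3)
Result: (z - 7)(z + 3)(z - 3)


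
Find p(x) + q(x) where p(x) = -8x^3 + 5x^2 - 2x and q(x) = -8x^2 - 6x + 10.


Align terms by degree and add:
  -8x^3 + 5x^2 - 2x
  -8x^2 - 6x + 10
= -8x^3 - 3x^2 - 8x + 10


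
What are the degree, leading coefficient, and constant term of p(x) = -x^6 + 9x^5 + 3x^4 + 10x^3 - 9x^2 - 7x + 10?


Highest power of x is 6, with coefficient -1. Constant term is 10.
Degree = 6, leading coefficient = -1, constant term = 10


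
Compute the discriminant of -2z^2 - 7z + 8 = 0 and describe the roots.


D = b^2 - 4ac = (-7)^2 - 4(-2)(8) = 49 + 64 = 113
Since D > 0: two distinct irrational roots


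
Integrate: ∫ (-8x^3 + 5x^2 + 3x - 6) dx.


Reverse power rule on each term:
  ∫ -8x^3 dx = -2x^4
  ∫ 5x^2 dx = (5/3)x^3
  ∫ 3x dx = (3/2)x^2
  ∫ -6 dx = -6x
F(x) = -2x^4 + (5/3)x^3 + (3/2)x^2 - 6x + C


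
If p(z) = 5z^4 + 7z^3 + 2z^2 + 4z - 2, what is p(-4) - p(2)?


p(-4) = 846
p(2) = 150
p(-4) - p(2) = 846 - 150 = 696


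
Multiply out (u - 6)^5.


Expand (u - 6)^5 by repeated multiplication:
  (u - 6)^2 = u^2 - 12u + 36
  (u - 6)^3 = u^3 - 18u^2 + 108u - 216
  (u - 6)^4 = u^4 - 24u^3 + 216u^2 - 864u + 1296
= u^5 - 30u^4 + 360u^3 - 2160u^2 + 6480u - 7776


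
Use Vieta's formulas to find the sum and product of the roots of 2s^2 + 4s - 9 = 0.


For as^2+bs+c=0: sum = -b/a, product = c/a.
a=2, b=4, c=-9
Sum = -(4)/2 = -2
Product = (-9)/2 = -9/2


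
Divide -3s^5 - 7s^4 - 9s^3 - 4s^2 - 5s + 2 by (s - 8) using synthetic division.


Synthetic division with c = 8. Coefficients: -3, -7, -9, -4, -5, 2
Bring down -3.
  -3 * 8 = -24; -24 - 7 = -31
  -31 * 8 = -248; -248 - 9 = -257
  -257 * 8 = -2056; -2056 - 4 = -2060
  -2060 * 8 = -16480; -16480 - 5 = -16485
  -16485 * 8 = -131880; -131880 + 2 = -131878
Quotient: -3s^4 - 31s^3 - 257s^2 - 2060s - 16485, Remainder: -131878


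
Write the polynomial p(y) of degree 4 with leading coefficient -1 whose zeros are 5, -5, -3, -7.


p(y) = -(y - 5)(y + 5)(y + 3)(y + 7)
Expand: -y^4 - 10y^3 + 4y^2 + 250y + 525


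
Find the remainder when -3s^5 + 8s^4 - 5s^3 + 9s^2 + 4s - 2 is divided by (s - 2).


By the Remainder Theorem, the remainder equals p(2):
  -3*(2)^5 = -96
  8*(2)^4 = 128
  -5*(2)^3 = -40
  9*(2)^2 = 36
  4*(2)^1 = 8
  constant: -2
Sum: -96 + 128 - 40 + 36 + 8 - 2 = 34


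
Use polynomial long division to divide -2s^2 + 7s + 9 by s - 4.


(-2s^2 + 7s + 9) / (s - 4)
Step 1: -2s * (s - 4) = -2s^2 + 8s; subtract.
Step 2: -1 * (s - 4) = -s + 4; subtract.
Quotient: -2s - 1, Remainder: 5


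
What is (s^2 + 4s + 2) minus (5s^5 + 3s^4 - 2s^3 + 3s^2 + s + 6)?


Distribute the minus sign:
  (s^2 + 4s + 2)
- (5s^5 + 3s^4 - 2s^3 + 3s^2 + s + 6)
Negate second polynomial: -5s^5 - 3s^4 + 2s^3 - 3s^2 - s - 6
Add: -5s^5 - 3s^4 + 2s^3 - 2s^2 + 3s - 4


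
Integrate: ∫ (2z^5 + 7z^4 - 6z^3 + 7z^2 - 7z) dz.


Reverse power rule on each term:
  ∫ 2z^5 dz = (1/3)z^6
  ∫ 7z^4 dz = (7/5)z^5
  ∫ -6z^3 dz = -(3/2)z^4
  ∫ 7z^2 dz = (7/3)z^3
  ∫ -7z dz = -(7/2)z^2
F(z) = (1/3)z^6 + (7/5)z^5 - (3/2)z^4 + (7/3)z^3 - (7/2)z^2 + C


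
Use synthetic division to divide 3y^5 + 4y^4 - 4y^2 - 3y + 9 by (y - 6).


Synthetic division with c = 6. Coefficients: 3, 4, 0, -4, -3, 9
Bring down 3.
  3 * 6 = 18; 18 + 4 = 22
  22 * 6 = 132; 132 + 0 = 132
  132 * 6 = 792; 792 - 4 = 788
  788 * 6 = 4728; 4728 - 3 = 4725
  4725 * 6 = 28350; 28350 + 9 = 28359
Quotient: 3y^4 + 22y^3 + 132y^2 + 788y + 4725, Remainder: 28359


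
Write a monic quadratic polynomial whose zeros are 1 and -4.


p(n) = (n - 1)(n + 4)
Expand: n^2 + 3n - 4


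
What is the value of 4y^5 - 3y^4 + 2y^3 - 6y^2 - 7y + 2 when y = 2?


Using direct substitution:
  4 * (2)^5 = 128
  -3 * (2)^4 = -48
  2 * (2)^3 = 16
  -6 * (2)^2 = -24
  -7 * (2)^1 = -14
  constant: 2
Sum = 128 - 48 + 16 - 24 - 14 + 2 = 60


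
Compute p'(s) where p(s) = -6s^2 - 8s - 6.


Apply the power rule term by term:
  d/ds(-6s^2) = -12s
  d/ds(-8s) = -8
  d/ds(-6) = 0
p'(s) = -12s - 8


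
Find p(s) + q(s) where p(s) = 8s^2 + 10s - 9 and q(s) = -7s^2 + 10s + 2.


Align terms by degree and add:
  8s^2 + 10s - 9
  -7s^2 + 10s + 2
= s^2 + 20s - 7


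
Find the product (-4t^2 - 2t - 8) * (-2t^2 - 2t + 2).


Distribute each term of the first polynomial:
  (-4t^2)(-2t^2 - 2t + 2) = 8t^4 + 8t^3 - 8t^2
  (-2t)(-2t^2 - 2t + 2) = 4t^3 + 4t^2 - 4t
  (-8)(-2t^2 - 2t + 2) = 16t^2 + 16t - 16
Sum: 8t^4 + 12t^3 + 12t^2 + 12t - 16


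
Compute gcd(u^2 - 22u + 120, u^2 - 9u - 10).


Factor each:
  u^2 - 22u + 120 = (u - 10)(u - 12)
  u^2 - 9u - 10 = (u - 10)(u + 1)
Common monic factor: u - 10


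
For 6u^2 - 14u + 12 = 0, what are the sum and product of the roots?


For au^2+bu+c=0: sum = -b/a, product = c/a.
a=6, b=-14, c=12
Sum = -(-14)/6 = 7/3
Product = (12)/6 = 2


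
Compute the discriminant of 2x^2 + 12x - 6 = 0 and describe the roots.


D = b^2 - 4ac = (12)^2 - 4(2)(-6) = 144 + 48 = 192
Since D > 0: two distinct irrational roots


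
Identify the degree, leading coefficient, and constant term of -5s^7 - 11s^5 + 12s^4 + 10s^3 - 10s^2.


Highest power of s is 7, with coefficient -5. Constant term is 0.
Degree = 7, leading coefficient = -5, constant term = 0


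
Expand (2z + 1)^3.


Expand (2z + 1)^3 by repeated multiplication:
  (2z + 1)^2 = 4z^2 + 4z + 1
= 8z^3 + 12z^2 + 6z + 1


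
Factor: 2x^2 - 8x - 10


Roots satisfy r1 + r2 = -b/a = 4 and r1*r2 = c/a = -5.
So r1 = 5, r2 = -1.
2x^2 - 8x - 10 = 2(x - r1)(x - r2) = 2(x - 5)(x + 1)


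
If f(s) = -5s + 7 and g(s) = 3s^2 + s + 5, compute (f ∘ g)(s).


Substitute g(s) into f:
f(g(s)) = -5*(3s^2 + s + 5) + 7
Expand and combine: -15s^2 - 5s - 18


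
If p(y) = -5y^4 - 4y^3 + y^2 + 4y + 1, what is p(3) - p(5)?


p(3) = -491
p(5) = -3579
p(3) - p(5) = -491 + 3579 = 3088


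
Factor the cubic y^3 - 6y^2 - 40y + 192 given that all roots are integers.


Try integer roots (divisors of 192). y=4: p(4)=0.
Divide out (y - 4): quotient is y^2 - 2y - 48.
Factor the quadratic: (y + 6)(y - 8)
Result: (y - 4)(y + 6)(y - 8)


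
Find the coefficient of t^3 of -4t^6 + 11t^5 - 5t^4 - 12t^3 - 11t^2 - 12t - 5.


Read off the coefficient of t^3: -12


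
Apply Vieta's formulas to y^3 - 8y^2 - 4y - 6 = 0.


Monic cubic y^3+by^2+cy+d=0: sum=-b, pairwise sum=c, product=-d.
b=-8, c=-4, d=-6
r1+r2+r3 = 8
r1r2+r1r3+r2r3 = -4
r1r2r3 = 6


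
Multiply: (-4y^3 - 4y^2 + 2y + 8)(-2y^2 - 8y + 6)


Distribute each term of the first polynomial:
  (-4y^3)(-2y^2 - 8y + 6) = 8y^5 + 32y^4 - 24y^3
  (-4y^2)(-2y^2 - 8y + 6) = 8y^4 + 32y^3 - 24y^2
  (2y)(-2y^2 - 8y + 6) = -4y^3 - 16y^2 + 12y
  (8)(-2y^2 - 8y + 6) = -16y^2 - 64y + 48
Sum: 8y^5 + 40y^4 + 4y^3 - 56y^2 - 52y + 48


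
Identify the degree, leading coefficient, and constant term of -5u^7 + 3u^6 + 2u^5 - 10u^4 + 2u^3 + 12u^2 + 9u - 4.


Highest power of u is 7, with coefficient -5. Constant term is -4.
Degree = 7, leading coefficient = -5, constant term = -4


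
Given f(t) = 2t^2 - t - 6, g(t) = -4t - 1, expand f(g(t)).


Substitute g(t) into f:
f(g(t)) = 2*(-4t - 1)^2 + (-1)*(-4t - 1) + (-6)
(-4t - 1)^2 = 16t^2 + 8t + 1
Expand and combine: 32t^2 + 20t - 3


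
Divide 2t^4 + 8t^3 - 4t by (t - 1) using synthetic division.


Synthetic division with c = 1. Coefficients: 2, 8, 0, -4, 0
Bring down 2.
  2 * 1 = 2; 2 + 8 = 10
  10 * 1 = 10; 10 + 0 = 10
  10 * 1 = 10; 10 - 4 = 6
  6 * 1 = 6; 6 + 0 = 6
Quotient: 2t^3 + 10t^2 + 10t + 6, Remainder: 6


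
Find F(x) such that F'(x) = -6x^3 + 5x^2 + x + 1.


Reverse power rule on each term:
  ∫ -6x^3 dx = -(3/2)x^4
  ∫ 5x^2 dx = (5/3)x^3
  ∫ x dx = (1/2)x^2
  ∫ 1 dx = x
F(x) = -(3/2)x^4 + (5/3)x^3 + (1/2)x^2 + x + C


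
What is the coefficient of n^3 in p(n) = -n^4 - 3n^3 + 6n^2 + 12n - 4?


Read off the coefficient of n^3: -3


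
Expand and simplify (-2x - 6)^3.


Expand (-2x - 6)^3 by repeated multiplication:
  (-2x - 6)^2 = 4x^2 + 24x + 36
= -8x^3 - 72x^2 - 216x - 216


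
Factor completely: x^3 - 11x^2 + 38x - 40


Try integer roots (divisors of -40). x=2: p(2)=0.
Divide out (x - 2): quotient is x^2 - 9x + 20.
Factor the quadratic: (x - 4)(x - 5)
Result: (x - 2)(x - 4)(x - 5)


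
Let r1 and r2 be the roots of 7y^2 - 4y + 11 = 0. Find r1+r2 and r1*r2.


For ay^2+by+c=0: sum = -b/a, product = c/a.
a=7, b=-4, c=11
Sum = -(-4)/7 = 4/7
Product = (11)/7 = 11/7


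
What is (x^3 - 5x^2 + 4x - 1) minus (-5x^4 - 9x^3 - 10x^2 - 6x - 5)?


Distribute the minus sign:
  (x^3 - 5x^2 + 4x - 1)
- (-5x^4 - 9x^3 - 10x^2 - 6x - 5)
Negate second polynomial: 5x^4 + 9x^3 + 10x^2 + 6x + 5
Add: 5x^4 + 10x^3 + 5x^2 + 10x + 4


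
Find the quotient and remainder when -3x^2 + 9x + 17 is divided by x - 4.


(-3x^2 + 9x + 17) / (x - 4)
Step 1: -3x * (x - 4) = -3x^2 + 12x; subtract.
Step 2: -3 * (x - 4) = -3x + 12; subtract.
Quotient: -3x - 3, Remainder: 5


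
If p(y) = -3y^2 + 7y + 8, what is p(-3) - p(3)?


p(-3) = -40
p(3) = 2
p(-3) - p(3) = -40 - 2 = -42


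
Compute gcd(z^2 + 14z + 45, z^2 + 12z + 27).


Factor each:
  z^2 + 14z + 45 = (z + 9)(z + 5)
  z^2 + 12z + 27 = (z + 9)(z + 3)
Common monic factor: z + 9


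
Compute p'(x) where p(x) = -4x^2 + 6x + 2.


Apply the power rule term by term:
  d/dx(-4x^2) = -8x
  d/dx(6x) = 6
  d/dx(2) = 0
p'(x) = -8x + 6


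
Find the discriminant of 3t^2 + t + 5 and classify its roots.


D = b^2 - 4ac = (1)^2 - 4(3)(5) = 1 - 60 = -59
Since D < 0: two complex conjugate roots (no real roots)


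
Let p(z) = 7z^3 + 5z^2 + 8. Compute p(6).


Using direct substitution:
  7 * (6)^3 = 1512
  5 * (6)^2 = 180
  0 * (6)^1 = 0
  constant: 8
Sum = 1512 + 180 + 0 + 8 = 1700


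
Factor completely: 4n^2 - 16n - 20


Roots satisfy r1 + r2 = -b/a = 4 and r1*r2 = c/a = -5.
So r1 = 5, r2 = -1.
4n^2 - 16n - 20 = 4(n - r1)(n - r2) = 4(n - 5)(n + 1)


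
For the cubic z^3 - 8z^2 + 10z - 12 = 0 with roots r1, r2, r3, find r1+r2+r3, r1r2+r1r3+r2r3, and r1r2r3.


Monic cubic z^3+bz^2+cz+d=0: sum=-b, pairwise sum=c, product=-d.
b=-8, c=10, d=-12
r1+r2+r3 = 8
r1r2+r1r3+r2r3 = 10
r1r2r3 = 12


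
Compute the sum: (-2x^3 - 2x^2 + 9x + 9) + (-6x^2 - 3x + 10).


Align terms by degree and add:
  -2x^3 - 2x^2 + 9x + 9
  -6x^2 - 3x + 10
= -2x^3 - 8x^2 + 6x + 19


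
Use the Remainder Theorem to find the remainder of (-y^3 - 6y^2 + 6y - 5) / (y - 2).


By the Remainder Theorem, the remainder equals p(2):
  -1*(2)^3 = -8
  -6*(2)^2 = -24
  6*(2)^1 = 12
  constant: -5
Sum: -8 - 24 + 12 - 5 = -25


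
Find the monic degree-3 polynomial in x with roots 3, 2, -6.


p(x) = (x - 3)(x - 2)(x + 6)
Expand: x^3 + x^2 - 24x + 36


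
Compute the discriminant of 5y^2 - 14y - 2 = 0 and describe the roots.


D = b^2 - 4ac = (-14)^2 - 4(5)(-2) = 196 + 40 = 236
Since D > 0: two distinct irrational roots


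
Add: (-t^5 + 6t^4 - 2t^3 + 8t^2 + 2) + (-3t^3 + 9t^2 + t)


Align terms by degree and add:
  -t^5 + 6t^4 - 2t^3 + 8t^2 + 2
  -3t^3 + 9t^2 + t
= -t^5 + 6t^4 - 5t^3 + 17t^2 + t + 2


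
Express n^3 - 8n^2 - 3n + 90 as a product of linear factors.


Try integer roots (divisors of 90). n=-3: p(-3)=0.
Divide out (n + 3): quotient is n^2 - 11n + 30.
Factor the quadratic: (n - 5)(n - 6)
Result: (n + 3)(n - 5)(n - 6)


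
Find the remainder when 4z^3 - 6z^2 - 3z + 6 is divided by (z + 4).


By the Remainder Theorem, the remainder equals p(-4):
  4*(-4)^3 = -256
  -6*(-4)^2 = -96
  -3*(-4)^1 = 12
  constant: 6
Sum: -256 - 96 + 12 + 6 = -334


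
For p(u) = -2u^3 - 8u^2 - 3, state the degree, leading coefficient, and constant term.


Highest power of u is 3, with coefficient -2. Constant term is -3.
Degree = 3, leading coefficient = -2, constant term = -3


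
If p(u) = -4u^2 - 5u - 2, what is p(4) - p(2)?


p(4) = -86
p(2) = -28
p(4) - p(2) = -86 + 28 = -58


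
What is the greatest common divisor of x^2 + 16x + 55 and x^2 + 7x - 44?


Factor each:
  x^2 + 16x + 55 = (x + 11)(x + 5)
  x^2 + 7x - 44 = (x + 11)(x - 4)
Common monic factor: x + 11


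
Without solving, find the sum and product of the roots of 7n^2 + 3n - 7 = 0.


For an^2+bn+c=0: sum = -b/a, product = c/a.
a=7, b=3, c=-7
Sum = -(3)/7 = -3/7
Product = (-7)/7 = -1


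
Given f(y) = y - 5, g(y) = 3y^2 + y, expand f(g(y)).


Substitute g(y) into f:
f(g(y)) = 1*(3y^2 + y) + (-5)
Expand and combine: 3y^2 + y - 5


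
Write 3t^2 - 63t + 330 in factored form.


Roots satisfy r1 + r2 = -b/a = 21 and r1*r2 = c/a = 110.
So r1 = 11, r2 = 10.
3t^2 - 63t + 330 = 3(t - r1)(t - r2) = 3(t - 11)(t - 10)


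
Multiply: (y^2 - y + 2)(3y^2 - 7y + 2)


Distribute each term of the first polynomial:
  (y^2)(3y^2 - 7y + 2) = 3y^4 - 7y^3 + 2y^2
  (-y)(3y^2 - 7y + 2) = -3y^3 + 7y^2 - 2y
  (2)(3y^2 - 7y + 2) = 6y^2 - 14y + 4
Sum: 3y^4 - 10y^3 + 15y^2 - 16y + 4


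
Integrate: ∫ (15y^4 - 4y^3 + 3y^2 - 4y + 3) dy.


Reverse power rule on each term:
  ∫ 15y^4 dy = 3y^5
  ∫ -4y^3 dy = -y^4
  ∫ 3y^2 dy = y^3
  ∫ -4y dy = -2y^2
  ∫ 3 dy = 3y
F(y) = 3y^5 - y^4 + y^3 - 2y^2 + 3y + C


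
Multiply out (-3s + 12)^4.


Expand (-3s + 12)^4 by repeated multiplication:
  (-3s + 12)^2 = 9s^2 - 72s + 144
  (-3s + 12)^3 = -27s^3 + 324s^2 - 1296s + 1728
= 81s^4 - 1296s^3 + 7776s^2 - 20736s + 20736


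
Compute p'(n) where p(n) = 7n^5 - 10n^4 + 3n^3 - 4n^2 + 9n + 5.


Apply the power rule term by term:
  d/dn(7n^5) = 35n^4
  d/dn(-10n^4) = -40n^3
  d/dn(3n^3) = 9n^2
  d/dn(-4n^2) = -8n
  d/dn(9n) = 9
  d/dn(5) = 0
p'(n) = 35n^4 - 40n^3 + 9n^2 - 8n + 9


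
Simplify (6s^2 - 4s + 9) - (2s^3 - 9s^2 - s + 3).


Distribute the minus sign:
  (6s^2 - 4s + 9)
- (2s^3 - 9s^2 - s + 3)
Negate second polynomial: -2s^3 + 9s^2 + s - 3
Add: -2s^3 + 15s^2 - 3s + 6


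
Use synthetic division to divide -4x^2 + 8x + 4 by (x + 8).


Synthetic division with c = -8. Coefficients: -4, 8, 4
Bring down -4.
  -4 * -8 = 32; 32 + 8 = 40
  40 * -8 = -320; -320 + 4 = -316
Quotient: -4x + 40, Remainder: -316


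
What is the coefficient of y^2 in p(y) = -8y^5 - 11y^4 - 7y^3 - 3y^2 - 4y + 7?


Read off the coefficient of y^2: -3


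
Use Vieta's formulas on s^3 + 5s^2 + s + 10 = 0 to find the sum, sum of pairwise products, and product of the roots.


Monic cubic s^3+bs^2+cs+d=0: sum=-b, pairwise sum=c, product=-d.
b=5, c=1, d=10
r1+r2+r3 = -5
r1r2+r1r3+r2r3 = 1
r1r2r3 = -10


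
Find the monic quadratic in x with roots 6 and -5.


p(x) = (x - 6)(x + 5)
Expand: x^2 - x - 30


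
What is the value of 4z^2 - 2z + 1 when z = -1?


Using direct substitution:
  4 * (-1)^2 = 4
  -2 * (-1)^1 = 2
  constant: 1
Sum = 4 + 2 + 1 = 7


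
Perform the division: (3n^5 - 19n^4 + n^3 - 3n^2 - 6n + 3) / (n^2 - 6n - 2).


(3n^5 - 19n^4 + n^3 - 3n^2 - 6n + 3) / (n^2 - 6n - 2)
Step 1: 3n^3 * (n^2 - 6n - 2) = 3n^5 - 18n^4 - 6n^3; subtract.
Step 2: -n^2 * (n^2 - 6n - 2) = -n^4 + 6n^3 + 2n^2; subtract.
Step 3: n * (n^2 - 6n - 2) = n^3 - 6n^2 - 2n; subtract.
Step 4: 1 * (n^2 - 6n - 2) = n^2 - 6n - 2; subtract.
Quotient: 3n^3 - n^2 + n + 1, Remainder: 2n + 5


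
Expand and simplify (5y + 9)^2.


Expand (5y + 9)^2 by repeated multiplication:
= 25y^2 + 90y + 81


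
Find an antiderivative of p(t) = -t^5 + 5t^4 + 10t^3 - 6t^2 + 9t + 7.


Reverse power rule on each term:
  ∫ -t^5 dt = -(1/6)t^6
  ∫ 5t^4 dt = t^5
  ∫ 10t^3 dt = (5/2)t^4
  ∫ -6t^2 dt = -2t^3
  ∫ 9t dt = (9/2)t^2
  ∫ 7 dt = 7t
F(t) = -(1/6)t^6 + t^5 + (5/2)t^4 - 2t^3 + (9/2)t^2 + 7t + C
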